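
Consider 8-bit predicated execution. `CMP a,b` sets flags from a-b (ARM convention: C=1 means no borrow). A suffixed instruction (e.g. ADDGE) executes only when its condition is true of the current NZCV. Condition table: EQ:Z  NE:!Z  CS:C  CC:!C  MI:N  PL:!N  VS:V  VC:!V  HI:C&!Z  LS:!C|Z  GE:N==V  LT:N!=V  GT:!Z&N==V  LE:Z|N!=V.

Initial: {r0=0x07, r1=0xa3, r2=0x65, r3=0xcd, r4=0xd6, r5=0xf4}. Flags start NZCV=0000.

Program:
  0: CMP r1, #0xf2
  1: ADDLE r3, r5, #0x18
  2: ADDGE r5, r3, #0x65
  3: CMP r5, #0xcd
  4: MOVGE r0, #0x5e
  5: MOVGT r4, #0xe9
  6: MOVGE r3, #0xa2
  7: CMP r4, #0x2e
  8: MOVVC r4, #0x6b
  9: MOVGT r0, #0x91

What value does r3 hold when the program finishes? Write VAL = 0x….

0: ✓ CMP  NZCV=1000
1: ✓ ADDLE  r3←0x0c
2: · ADDGE
3: ✓ CMP  NZCV=0010
4: ✓ MOVGE  r0←0x5e
5: ✓ MOVGT  r4←0xe9
6: ✓ MOVGE  r3←0xa2
7: ✓ CMP  NZCV=1010
8: ✓ MOVVC  r4←0x6b
9: · MOVGT

VAL = 0xa2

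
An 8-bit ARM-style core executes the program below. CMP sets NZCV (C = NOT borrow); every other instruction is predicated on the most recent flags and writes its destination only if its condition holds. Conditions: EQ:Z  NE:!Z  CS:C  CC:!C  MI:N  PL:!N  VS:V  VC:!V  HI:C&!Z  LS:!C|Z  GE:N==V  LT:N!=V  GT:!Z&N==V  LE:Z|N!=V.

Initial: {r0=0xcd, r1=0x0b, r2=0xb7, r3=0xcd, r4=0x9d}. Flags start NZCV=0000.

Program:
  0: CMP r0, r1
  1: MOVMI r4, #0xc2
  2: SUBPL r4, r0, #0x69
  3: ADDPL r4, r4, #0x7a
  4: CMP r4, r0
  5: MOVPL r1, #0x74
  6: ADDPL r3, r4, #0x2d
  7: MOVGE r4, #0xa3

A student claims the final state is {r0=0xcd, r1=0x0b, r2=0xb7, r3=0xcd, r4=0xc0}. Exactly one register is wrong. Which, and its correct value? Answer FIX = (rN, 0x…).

0: ✓ CMP  NZCV=1010
1: ✓ MOVMI  r4←0xc2
2: · SUBPL
3: · ADDPL
4: ✓ CMP  NZCV=1000
5: · MOVPL
6: · ADDPL
7: · MOVGE

FIX = (r4, 0xc2)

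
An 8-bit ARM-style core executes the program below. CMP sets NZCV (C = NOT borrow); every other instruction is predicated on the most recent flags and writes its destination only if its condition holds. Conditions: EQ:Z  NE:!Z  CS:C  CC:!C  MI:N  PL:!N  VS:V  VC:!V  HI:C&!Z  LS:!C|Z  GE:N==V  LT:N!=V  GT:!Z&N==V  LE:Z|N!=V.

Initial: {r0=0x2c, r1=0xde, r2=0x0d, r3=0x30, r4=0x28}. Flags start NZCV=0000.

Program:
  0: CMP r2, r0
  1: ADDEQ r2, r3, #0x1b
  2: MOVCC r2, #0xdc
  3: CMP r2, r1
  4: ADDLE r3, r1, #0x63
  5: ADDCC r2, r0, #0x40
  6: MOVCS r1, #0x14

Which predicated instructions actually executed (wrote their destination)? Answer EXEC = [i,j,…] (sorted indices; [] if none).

EXEC = [2,4,5]

0: ✓ CMP  NZCV=1000
1: · ADDEQ
2: ✓ MOVCC  r2←0xdc
3: ✓ CMP  NZCV=1000
4: ✓ ADDLE  r3←0x41
5: ✓ ADDCC  r2←0x6c
6: · MOVCS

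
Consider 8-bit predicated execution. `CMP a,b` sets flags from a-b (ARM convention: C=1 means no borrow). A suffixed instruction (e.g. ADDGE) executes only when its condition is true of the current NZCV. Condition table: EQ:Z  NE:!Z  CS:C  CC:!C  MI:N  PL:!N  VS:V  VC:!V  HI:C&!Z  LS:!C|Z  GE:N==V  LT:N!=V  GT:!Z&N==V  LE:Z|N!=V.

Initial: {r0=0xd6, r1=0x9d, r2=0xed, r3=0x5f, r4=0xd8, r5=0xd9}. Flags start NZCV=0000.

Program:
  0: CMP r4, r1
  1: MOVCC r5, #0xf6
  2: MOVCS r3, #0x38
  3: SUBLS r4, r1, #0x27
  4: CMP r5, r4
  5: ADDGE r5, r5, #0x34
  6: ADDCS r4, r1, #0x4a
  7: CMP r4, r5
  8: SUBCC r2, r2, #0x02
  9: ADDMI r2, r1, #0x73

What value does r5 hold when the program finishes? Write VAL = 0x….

0: ✓ CMP  NZCV=0010
1: · MOVCC
2: ✓ MOVCS  r3←0x38
3: · SUBLS
4: ✓ CMP  NZCV=0010
5: ✓ ADDGE  r5←0x0d
6: ✓ ADDCS  r4←0xe7
7: ✓ CMP  NZCV=1010
8: · SUBCC
9: ✓ ADDMI  r2←0x10

VAL = 0x0d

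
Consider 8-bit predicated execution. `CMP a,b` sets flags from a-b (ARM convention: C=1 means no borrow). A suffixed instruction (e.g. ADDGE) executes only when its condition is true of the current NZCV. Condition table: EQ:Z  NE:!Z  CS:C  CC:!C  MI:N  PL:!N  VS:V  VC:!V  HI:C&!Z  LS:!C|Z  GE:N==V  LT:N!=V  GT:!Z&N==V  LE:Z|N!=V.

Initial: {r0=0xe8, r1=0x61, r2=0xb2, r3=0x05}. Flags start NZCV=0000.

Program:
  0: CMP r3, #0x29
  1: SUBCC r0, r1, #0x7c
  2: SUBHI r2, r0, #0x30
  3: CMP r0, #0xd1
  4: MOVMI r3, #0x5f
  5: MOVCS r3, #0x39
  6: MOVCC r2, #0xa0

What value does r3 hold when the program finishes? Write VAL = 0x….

[0] flags=1000 → (cmp)
[1] flags=1000 CC?T → r0=0xe5
[2] flags=1000 HI?F → skip
[3] flags=0010 → (cmp)
[4] flags=0010 MI?F → skip
[5] flags=0010 CS?T → r3=0x39
[6] flags=0010 CC?F → skip

VAL = 0x39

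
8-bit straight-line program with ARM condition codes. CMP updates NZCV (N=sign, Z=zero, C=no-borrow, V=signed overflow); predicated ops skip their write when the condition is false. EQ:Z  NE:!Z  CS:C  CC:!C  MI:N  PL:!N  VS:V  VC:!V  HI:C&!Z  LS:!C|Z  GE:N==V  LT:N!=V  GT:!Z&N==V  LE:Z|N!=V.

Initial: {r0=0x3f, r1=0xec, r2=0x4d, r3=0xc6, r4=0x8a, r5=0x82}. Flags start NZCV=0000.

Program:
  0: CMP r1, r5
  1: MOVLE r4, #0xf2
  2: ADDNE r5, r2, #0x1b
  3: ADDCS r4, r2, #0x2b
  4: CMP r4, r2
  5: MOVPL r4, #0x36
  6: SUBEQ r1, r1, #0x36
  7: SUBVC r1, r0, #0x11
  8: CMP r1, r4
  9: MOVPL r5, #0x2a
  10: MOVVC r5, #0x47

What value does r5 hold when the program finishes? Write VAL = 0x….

0: ✓ CMP  NZCV=0010
1: · MOVLE
2: ✓ ADDNE  r5←0x68
3: ✓ ADDCS  r4←0x78
4: ✓ CMP  NZCV=0010
5: ✓ MOVPL  r4←0x36
6: · SUBEQ
7: ✓ SUBVC  r1←0x2e
8: ✓ CMP  NZCV=1000
9: · MOVPL
10: ✓ MOVVC  r5←0x47

VAL = 0x47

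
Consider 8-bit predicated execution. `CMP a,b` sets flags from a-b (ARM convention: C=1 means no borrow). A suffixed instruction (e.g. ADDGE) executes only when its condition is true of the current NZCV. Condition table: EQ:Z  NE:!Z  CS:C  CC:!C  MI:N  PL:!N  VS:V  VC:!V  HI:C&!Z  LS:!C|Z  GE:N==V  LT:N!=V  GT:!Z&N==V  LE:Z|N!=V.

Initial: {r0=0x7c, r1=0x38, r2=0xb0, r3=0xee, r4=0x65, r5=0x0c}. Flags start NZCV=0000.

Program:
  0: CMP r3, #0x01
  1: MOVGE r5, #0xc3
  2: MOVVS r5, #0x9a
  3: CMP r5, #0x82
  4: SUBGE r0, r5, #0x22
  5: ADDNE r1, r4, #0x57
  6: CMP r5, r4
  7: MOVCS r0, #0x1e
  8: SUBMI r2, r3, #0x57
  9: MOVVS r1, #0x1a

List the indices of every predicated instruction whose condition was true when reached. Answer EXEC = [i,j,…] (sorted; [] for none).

EXEC = [4,5,8]

0: ✓ CMP  NZCV=1010
1: · MOVGE
2: · MOVVS
3: ✓ CMP  NZCV=1001
4: ✓ SUBGE  r0←0xea
5: ✓ ADDNE  r1←0xbc
6: ✓ CMP  NZCV=1000
7: · MOVCS
8: ✓ SUBMI  r2←0x97
9: · MOVVS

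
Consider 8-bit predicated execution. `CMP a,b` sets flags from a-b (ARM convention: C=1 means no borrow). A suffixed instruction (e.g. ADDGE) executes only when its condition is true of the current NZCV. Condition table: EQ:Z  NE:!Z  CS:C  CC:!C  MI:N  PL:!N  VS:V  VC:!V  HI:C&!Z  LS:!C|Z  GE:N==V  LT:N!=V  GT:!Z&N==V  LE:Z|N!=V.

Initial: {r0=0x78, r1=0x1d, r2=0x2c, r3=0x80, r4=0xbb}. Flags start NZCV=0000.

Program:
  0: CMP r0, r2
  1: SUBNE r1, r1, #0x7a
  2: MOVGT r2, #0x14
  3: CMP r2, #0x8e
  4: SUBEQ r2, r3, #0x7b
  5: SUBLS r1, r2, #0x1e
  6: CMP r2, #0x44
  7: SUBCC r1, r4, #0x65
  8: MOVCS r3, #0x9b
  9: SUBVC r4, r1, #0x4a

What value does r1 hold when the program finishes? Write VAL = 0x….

0: ✓ CMP  NZCV=0010
1: ✓ SUBNE  r1←0xa3
2: ✓ MOVGT  r2←0x14
3: ✓ CMP  NZCV=1001
4: · SUBEQ
5: ✓ SUBLS  r1←0xf6
6: ✓ CMP  NZCV=1000
7: ✓ SUBCC  r1←0x56
8: · MOVCS
9: ✓ SUBVC  r4←0x0c

VAL = 0x56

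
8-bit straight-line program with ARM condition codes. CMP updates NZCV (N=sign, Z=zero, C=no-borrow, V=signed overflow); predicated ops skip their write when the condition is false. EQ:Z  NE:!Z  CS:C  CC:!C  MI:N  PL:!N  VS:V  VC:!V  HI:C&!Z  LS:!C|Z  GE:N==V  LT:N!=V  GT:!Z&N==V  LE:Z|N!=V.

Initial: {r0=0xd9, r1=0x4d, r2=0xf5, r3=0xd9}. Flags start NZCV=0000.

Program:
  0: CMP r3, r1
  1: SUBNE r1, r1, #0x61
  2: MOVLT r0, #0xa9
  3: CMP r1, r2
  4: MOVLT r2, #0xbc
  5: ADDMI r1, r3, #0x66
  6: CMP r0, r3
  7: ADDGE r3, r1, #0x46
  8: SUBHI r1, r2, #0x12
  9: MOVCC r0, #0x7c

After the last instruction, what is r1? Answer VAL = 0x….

[0] flags=1010 → (cmp)
[1] flags=1010 NE?T → r1=0xec
[2] flags=1010 LT?T → r0=0xa9
[3] flags=1000 → (cmp)
[4] flags=1000 LT?T → r2=0xbc
[5] flags=1000 MI?T → r1=0x3f
[6] flags=1000 → (cmp)
[7] flags=1000 GE?F → skip
[8] flags=1000 HI?F → skip
[9] flags=1000 CC?T → r0=0x7c

VAL = 0x3f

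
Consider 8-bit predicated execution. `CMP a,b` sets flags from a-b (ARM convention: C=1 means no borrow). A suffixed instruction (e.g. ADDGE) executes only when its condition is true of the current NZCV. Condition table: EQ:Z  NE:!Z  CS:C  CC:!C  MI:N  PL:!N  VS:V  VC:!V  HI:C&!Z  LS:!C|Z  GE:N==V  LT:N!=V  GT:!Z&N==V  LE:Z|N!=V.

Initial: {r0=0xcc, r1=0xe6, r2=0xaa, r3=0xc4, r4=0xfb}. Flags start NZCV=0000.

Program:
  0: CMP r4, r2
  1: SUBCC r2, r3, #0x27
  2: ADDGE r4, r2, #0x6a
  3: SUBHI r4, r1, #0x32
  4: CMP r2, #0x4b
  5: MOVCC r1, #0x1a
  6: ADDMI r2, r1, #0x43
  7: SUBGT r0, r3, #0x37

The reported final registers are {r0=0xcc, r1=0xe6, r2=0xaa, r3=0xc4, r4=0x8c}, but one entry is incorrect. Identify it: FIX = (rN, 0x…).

[0] flags=0010 → (cmp)
[1] flags=0010 CC?F → skip
[2] flags=0010 GE?T → r4=0x14
[3] flags=0010 HI?T → r4=0xb4
[4] flags=0011 → (cmp)
[5] flags=0011 CC?F → skip
[6] flags=0011 MI?F → skip
[7] flags=0011 GT?F → skip

FIX = (r4, 0xb4)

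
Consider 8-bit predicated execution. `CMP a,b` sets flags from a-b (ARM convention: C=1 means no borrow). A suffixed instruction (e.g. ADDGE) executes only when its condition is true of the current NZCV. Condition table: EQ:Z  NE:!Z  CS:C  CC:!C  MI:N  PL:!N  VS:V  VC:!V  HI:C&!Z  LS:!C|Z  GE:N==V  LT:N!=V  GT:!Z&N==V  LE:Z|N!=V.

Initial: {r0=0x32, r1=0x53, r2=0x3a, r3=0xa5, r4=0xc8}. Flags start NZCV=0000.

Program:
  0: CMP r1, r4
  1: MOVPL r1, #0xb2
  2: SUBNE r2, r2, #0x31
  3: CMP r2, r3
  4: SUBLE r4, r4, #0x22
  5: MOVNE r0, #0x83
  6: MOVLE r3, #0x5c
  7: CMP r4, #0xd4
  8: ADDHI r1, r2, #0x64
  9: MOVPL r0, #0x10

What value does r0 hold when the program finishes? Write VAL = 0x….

VAL = 0x83

[0] flags=1001 → (cmp)
[1] flags=1001 PL?F → skip
[2] flags=1001 NE?T → r2=0x09
[3] flags=0000 → (cmp)
[4] flags=0000 LE?F → skip
[5] flags=0000 NE?T → r0=0x83
[6] flags=0000 LE?F → skip
[7] flags=1000 → (cmp)
[8] flags=1000 HI?F → skip
[9] flags=1000 PL?F → skip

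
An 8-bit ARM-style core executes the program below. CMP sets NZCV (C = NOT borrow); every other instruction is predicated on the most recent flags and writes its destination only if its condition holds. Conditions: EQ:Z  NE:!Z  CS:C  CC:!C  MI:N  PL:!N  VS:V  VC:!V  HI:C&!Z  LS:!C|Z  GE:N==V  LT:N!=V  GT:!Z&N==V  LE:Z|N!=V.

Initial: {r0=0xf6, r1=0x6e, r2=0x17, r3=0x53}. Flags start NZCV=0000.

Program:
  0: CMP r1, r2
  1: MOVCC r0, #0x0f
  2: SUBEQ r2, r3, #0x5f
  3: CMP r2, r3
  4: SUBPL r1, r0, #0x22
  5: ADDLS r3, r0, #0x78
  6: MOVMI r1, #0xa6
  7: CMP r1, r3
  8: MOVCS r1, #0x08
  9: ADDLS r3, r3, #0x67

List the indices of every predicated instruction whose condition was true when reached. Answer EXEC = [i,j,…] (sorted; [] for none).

EXEC = [5,6,8]

0: ✓ CMP  NZCV=0010
1: · MOVCC
2: · SUBEQ
3: ✓ CMP  NZCV=1000
4: · SUBPL
5: ✓ ADDLS  r3←0x6e
6: ✓ MOVMI  r1←0xa6
7: ✓ CMP  NZCV=0011
8: ✓ MOVCS  r1←0x08
9: · ADDLS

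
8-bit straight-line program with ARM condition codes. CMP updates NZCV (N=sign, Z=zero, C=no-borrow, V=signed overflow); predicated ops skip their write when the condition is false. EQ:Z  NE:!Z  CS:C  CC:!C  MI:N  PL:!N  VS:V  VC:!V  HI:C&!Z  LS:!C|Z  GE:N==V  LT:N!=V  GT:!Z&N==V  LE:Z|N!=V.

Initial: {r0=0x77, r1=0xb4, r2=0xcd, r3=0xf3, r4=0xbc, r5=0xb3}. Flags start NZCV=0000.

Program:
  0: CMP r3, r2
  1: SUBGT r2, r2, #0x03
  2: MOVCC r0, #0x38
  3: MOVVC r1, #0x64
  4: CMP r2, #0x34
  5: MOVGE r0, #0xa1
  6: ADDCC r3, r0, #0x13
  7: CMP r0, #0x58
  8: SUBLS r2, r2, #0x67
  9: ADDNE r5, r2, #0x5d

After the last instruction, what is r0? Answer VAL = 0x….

VAL = 0x77

0: ✓ CMP  NZCV=0010
1: ✓ SUBGT  r2←0xca
2: · MOVCC
3: ✓ MOVVC  r1←0x64
4: ✓ CMP  NZCV=1010
5: · MOVGE
6: · ADDCC
7: ✓ CMP  NZCV=0010
8: · SUBLS
9: ✓ ADDNE  r5←0x27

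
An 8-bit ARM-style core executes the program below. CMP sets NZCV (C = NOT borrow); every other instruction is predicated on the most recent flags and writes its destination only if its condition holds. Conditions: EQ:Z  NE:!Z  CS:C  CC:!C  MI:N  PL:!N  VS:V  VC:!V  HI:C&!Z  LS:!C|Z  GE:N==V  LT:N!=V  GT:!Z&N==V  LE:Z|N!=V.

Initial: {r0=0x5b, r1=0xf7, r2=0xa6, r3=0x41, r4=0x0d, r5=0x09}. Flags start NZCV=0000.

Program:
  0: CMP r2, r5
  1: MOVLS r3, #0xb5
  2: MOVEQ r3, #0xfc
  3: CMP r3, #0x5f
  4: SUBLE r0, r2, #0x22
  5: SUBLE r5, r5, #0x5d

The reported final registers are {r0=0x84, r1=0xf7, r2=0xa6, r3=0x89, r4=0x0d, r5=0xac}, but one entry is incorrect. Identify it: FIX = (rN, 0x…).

FIX = (r3, 0x41)

0: ✓ CMP  NZCV=1010
1: · MOVLS
2: · MOVEQ
3: ✓ CMP  NZCV=1000
4: ✓ SUBLE  r0←0x84
5: ✓ SUBLE  r5←0xac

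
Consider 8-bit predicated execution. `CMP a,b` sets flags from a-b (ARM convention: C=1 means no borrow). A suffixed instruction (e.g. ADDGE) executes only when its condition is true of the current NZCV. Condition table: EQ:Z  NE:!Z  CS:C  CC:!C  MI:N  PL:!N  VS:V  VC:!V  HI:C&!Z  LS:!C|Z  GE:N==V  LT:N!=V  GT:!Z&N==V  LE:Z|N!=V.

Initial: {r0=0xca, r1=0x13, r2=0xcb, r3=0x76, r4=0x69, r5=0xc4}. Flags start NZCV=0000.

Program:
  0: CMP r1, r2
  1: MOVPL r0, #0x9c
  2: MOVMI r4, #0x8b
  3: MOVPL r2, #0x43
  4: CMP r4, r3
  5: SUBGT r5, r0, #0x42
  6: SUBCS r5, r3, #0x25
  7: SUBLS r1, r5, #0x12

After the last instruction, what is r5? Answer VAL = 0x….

VAL = 0xc4

[0] flags=0000 → (cmp)
[1] flags=0000 PL?T → r0=0x9c
[2] flags=0000 MI?F → skip
[3] flags=0000 PL?T → r2=0x43
[4] flags=1000 → (cmp)
[5] flags=1000 GT?F → skip
[6] flags=1000 CS?F → skip
[7] flags=1000 LS?T → r1=0xb2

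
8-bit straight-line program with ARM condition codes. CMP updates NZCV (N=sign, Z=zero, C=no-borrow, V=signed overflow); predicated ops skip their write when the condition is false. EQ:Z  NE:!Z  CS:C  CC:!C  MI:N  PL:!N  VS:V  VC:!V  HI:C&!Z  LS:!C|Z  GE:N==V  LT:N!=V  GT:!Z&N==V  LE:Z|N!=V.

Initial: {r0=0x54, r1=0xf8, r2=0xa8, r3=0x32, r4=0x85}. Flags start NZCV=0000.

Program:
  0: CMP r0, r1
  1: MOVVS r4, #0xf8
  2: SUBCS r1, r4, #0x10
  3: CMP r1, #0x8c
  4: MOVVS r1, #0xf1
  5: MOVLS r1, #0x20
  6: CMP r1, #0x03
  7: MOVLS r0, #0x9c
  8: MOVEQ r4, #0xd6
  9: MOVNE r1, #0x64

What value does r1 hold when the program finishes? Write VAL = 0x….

VAL = 0x64

0: ✓ CMP  NZCV=0000
1: · MOVVS
2: · SUBCS
3: ✓ CMP  NZCV=0010
4: · MOVVS
5: · MOVLS
6: ✓ CMP  NZCV=1010
7: · MOVLS
8: · MOVEQ
9: ✓ MOVNE  r1←0x64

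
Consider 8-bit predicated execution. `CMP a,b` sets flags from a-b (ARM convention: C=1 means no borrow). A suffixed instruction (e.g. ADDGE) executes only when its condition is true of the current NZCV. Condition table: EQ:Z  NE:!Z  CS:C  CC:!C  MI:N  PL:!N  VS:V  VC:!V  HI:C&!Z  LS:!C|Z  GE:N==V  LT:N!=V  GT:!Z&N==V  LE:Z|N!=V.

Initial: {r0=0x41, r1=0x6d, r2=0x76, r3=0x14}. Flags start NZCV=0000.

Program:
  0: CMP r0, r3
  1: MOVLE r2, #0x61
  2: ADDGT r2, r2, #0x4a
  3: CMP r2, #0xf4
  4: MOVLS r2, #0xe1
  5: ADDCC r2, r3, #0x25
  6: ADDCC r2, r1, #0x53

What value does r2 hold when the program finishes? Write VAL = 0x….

0: ✓ CMP  NZCV=0010
1: · MOVLE
2: ✓ ADDGT  r2←0xc0
3: ✓ CMP  NZCV=1000
4: ✓ MOVLS  r2←0xe1
5: ✓ ADDCC  r2←0x39
6: ✓ ADDCC  r2←0xc0

VAL = 0xc0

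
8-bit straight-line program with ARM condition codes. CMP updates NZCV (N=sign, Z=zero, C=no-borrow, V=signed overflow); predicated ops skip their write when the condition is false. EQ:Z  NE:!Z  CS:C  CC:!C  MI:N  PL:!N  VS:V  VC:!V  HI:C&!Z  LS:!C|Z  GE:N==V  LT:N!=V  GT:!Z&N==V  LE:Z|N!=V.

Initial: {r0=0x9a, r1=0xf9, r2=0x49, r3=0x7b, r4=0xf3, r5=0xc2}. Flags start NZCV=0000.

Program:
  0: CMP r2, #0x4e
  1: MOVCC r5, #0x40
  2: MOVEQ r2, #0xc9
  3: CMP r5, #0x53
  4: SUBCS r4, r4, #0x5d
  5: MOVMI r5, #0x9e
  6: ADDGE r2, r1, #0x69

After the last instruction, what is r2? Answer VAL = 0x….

[0] flags=1000 → (cmp)
[1] flags=1000 CC?T → r5=0x40
[2] flags=1000 EQ?F → skip
[3] flags=1000 → (cmp)
[4] flags=1000 CS?F → skip
[5] flags=1000 MI?T → r5=0x9e
[6] flags=1000 GE?F → skip

VAL = 0x49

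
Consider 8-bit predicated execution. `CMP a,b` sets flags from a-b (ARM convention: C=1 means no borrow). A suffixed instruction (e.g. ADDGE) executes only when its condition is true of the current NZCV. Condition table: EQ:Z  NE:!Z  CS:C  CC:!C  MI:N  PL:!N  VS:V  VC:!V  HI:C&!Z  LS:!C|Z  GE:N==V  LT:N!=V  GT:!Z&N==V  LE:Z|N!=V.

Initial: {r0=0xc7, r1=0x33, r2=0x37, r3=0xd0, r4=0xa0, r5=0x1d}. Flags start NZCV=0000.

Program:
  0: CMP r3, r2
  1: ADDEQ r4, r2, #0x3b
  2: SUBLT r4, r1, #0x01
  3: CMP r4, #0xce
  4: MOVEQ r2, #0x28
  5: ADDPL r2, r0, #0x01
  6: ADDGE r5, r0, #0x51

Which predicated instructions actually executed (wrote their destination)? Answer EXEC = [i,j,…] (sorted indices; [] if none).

[0] flags=1010 → (cmp)
[1] flags=1010 EQ?F → skip
[2] flags=1010 LT?T → r4=0x32
[3] flags=0000 → (cmp)
[4] flags=0000 EQ?F → skip
[5] flags=0000 PL?T → r2=0xc8
[6] flags=0000 GE?T → r5=0x18

EXEC = [2,5,6]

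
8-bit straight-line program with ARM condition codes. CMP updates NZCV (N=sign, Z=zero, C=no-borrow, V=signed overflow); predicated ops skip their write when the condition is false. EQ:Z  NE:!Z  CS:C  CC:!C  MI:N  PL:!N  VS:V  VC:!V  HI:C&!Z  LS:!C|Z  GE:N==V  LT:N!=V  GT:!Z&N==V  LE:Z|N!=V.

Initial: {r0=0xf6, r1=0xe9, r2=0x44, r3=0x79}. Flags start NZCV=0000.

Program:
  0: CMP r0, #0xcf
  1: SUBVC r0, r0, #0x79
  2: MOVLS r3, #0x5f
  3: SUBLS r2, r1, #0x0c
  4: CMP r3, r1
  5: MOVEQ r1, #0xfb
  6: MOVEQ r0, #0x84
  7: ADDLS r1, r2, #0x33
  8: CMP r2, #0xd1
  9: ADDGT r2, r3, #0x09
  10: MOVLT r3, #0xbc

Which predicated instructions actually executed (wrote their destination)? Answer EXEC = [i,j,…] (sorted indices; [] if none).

EXEC = [1,7,9]

0: ✓ CMP  NZCV=0010
1: ✓ SUBVC  r0←0x7d
2: · MOVLS
3: · SUBLS
4: ✓ CMP  NZCV=1001
5: · MOVEQ
6: · MOVEQ
7: ✓ ADDLS  r1←0x77
8: ✓ CMP  NZCV=0000
9: ✓ ADDGT  r2←0x82
10: · MOVLT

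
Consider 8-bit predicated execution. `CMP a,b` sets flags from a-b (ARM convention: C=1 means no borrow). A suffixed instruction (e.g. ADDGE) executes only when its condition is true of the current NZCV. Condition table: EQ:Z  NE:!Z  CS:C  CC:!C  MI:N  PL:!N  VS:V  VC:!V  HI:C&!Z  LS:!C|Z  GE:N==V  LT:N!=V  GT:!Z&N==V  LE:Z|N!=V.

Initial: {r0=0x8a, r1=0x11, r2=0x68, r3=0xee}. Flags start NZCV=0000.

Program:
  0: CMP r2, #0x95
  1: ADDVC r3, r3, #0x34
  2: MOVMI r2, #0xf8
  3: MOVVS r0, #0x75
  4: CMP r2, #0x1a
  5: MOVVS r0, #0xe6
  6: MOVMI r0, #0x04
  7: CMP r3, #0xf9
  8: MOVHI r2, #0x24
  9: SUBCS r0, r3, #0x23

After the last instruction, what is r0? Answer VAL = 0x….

VAL = 0x04

[0] flags=1001 → (cmp)
[1] flags=1001 VC?F → skip
[2] flags=1001 MI?T → r2=0xf8
[3] flags=1001 VS?T → r0=0x75
[4] flags=1010 → (cmp)
[5] flags=1010 VS?F → skip
[6] flags=1010 MI?T → r0=0x04
[7] flags=1000 → (cmp)
[8] flags=1000 HI?F → skip
[9] flags=1000 CS?F → skip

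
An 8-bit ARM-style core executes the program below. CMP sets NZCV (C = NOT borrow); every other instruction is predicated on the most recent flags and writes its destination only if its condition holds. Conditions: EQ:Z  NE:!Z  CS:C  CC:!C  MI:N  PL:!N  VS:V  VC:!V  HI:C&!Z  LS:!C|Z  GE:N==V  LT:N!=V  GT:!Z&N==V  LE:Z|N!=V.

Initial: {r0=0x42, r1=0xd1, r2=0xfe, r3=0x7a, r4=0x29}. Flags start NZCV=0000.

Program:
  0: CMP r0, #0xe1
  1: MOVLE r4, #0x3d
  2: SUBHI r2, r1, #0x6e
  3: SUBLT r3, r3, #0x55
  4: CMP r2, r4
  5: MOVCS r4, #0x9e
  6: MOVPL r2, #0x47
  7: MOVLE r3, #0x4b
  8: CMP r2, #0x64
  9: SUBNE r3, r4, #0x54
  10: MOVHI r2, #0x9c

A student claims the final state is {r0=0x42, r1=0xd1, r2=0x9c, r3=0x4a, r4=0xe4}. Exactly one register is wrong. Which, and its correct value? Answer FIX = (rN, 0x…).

0: ✓ CMP  NZCV=0000
1: · MOVLE
2: · SUBHI
3: · SUBLT
4: ✓ CMP  NZCV=1010
5: ✓ MOVCS  r4←0x9e
6: · MOVPL
7: ✓ MOVLE  r3←0x4b
8: ✓ CMP  NZCV=1010
9: ✓ SUBNE  r3←0x4a
10: ✓ MOVHI  r2←0x9c

FIX = (r4, 0x9e)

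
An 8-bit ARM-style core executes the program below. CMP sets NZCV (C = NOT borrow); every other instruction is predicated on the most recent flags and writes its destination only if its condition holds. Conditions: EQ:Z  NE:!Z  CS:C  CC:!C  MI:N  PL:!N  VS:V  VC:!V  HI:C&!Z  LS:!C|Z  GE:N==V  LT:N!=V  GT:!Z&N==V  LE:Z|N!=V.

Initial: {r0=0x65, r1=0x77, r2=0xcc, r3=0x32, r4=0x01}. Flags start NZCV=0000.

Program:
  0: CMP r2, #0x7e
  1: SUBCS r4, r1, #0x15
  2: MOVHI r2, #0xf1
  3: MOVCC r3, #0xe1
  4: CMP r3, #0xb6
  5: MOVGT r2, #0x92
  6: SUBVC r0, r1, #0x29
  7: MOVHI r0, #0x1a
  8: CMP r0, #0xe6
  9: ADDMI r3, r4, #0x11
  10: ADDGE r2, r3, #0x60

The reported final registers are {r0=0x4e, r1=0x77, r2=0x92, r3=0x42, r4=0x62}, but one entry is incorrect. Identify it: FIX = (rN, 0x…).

FIX = (r3, 0x32)

[0] flags=0011 → (cmp)
[1] flags=0011 CS?T → r4=0x62
[2] flags=0011 HI?T → r2=0xf1
[3] flags=0011 CC?F → skip
[4] flags=0000 → (cmp)
[5] flags=0000 GT?T → r2=0x92
[6] flags=0000 VC?T → r0=0x4e
[7] flags=0000 HI?F → skip
[8] flags=0000 → (cmp)
[9] flags=0000 MI?F → skip
[10] flags=0000 GE?T → r2=0x92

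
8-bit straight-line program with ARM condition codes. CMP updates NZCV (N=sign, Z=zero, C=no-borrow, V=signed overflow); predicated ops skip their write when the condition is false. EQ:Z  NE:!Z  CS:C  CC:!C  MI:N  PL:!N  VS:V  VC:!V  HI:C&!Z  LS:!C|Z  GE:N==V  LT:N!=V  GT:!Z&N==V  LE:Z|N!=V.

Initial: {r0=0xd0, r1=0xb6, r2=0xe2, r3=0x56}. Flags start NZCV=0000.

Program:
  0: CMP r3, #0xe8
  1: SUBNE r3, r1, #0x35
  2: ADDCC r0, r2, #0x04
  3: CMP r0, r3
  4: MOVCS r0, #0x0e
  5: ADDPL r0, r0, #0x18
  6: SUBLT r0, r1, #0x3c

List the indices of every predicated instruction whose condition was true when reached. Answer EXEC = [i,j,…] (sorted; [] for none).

EXEC = [1,2,4,5]

[0] flags=0000 → (cmp)
[1] flags=0000 NE?T → r3=0x81
[2] flags=0000 CC?T → r0=0xe6
[3] flags=0010 → (cmp)
[4] flags=0010 CS?T → r0=0x0e
[5] flags=0010 PL?T → r0=0x26
[6] flags=0010 LT?F → skip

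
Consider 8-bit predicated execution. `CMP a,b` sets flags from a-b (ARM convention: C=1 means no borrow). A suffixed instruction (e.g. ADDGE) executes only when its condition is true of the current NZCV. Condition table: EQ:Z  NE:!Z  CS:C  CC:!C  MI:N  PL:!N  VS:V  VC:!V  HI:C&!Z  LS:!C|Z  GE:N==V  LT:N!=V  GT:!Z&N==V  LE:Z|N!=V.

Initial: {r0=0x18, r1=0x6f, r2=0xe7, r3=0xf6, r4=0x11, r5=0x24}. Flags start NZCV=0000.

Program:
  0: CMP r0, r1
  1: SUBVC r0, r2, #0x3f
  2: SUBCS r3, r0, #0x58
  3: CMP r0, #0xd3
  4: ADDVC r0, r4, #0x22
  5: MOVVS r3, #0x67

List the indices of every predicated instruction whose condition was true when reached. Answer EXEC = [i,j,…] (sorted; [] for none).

[0] flags=1000 → (cmp)
[1] flags=1000 VC?T → r0=0xa8
[2] flags=1000 CS?F → skip
[3] flags=1000 → (cmp)
[4] flags=1000 VC?T → r0=0x33
[5] flags=1000 VS?F → skip

EXEC = [1,4]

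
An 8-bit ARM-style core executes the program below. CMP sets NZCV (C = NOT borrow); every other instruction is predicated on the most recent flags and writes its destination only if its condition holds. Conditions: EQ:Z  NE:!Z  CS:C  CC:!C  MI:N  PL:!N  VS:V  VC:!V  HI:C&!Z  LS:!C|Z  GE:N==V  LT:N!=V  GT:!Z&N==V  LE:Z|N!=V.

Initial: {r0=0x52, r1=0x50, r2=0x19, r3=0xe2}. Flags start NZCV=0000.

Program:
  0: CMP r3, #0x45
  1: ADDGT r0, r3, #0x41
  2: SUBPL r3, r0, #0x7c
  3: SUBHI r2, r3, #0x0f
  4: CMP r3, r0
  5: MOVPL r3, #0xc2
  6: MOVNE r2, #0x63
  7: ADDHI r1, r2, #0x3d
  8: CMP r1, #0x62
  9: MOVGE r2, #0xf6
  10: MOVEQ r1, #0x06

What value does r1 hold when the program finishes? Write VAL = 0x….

VAL = 0xa0

[0] flags=1010 → (cmp)
[1] flags=1010 GT?F → skip
[2] flags=1010 PL?F → skip
[3] flags=1010 HI?T → r2=0xd3
[4] flags=1010 → (cmp)
[5] flags=1010 PL?F → skip
[6] flags=1010 NE?T → r2=0x63
[7] flags=1010 HI?T → r1=0xa0
[8] flags=0011 → (cmp)
[9] flags=0011 GE?F → skip
[10] flags=0011 EQ?F → skip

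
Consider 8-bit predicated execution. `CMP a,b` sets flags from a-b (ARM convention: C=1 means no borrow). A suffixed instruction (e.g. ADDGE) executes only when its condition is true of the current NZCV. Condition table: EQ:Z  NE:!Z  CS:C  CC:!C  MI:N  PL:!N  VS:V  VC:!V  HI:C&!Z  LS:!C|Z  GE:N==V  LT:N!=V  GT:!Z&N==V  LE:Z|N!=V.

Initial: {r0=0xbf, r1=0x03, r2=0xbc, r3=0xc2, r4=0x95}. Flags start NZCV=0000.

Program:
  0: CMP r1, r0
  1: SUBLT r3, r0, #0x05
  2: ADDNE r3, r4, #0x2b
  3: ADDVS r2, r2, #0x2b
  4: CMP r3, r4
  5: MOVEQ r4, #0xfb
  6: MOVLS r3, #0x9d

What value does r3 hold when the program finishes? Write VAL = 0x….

[0] flags=0000 → (cmp)
[1] flags=0000 LT?F → skip
[2] flags=0000 NE?T → r3=0xc0
[3] flags=0000 VS?F → skip
[4] flags=0010 → (cmp)
[5] flags=0010 EQ?F → skip
[6] flags=0010 LS?F → skip

VAL = 0xc0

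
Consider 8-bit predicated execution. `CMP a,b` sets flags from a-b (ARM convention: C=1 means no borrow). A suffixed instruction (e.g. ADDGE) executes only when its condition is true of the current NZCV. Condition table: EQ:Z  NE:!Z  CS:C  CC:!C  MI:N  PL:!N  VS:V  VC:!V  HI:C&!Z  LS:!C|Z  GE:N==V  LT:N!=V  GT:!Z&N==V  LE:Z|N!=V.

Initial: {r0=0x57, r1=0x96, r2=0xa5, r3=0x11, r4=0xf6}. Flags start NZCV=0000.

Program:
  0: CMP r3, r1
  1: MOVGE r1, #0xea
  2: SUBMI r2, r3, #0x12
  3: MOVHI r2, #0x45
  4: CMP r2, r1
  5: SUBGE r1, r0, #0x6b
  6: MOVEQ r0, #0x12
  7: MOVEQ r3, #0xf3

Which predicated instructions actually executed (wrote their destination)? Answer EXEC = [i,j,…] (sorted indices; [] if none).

EXEC = [1]

[0] flags=0000 → (cmp)
[1] flags=0000 GE?T → r1=0xea
[2] flags=0000 MI?F → skip
[3] flags=0000 HI?F → skip
[4] flags=1000 → (cmp)
[5] flags=1000 GE?F → skip
[6] flags=1000 EQ?F → skip
[7] flags=1000 EQ?F → skip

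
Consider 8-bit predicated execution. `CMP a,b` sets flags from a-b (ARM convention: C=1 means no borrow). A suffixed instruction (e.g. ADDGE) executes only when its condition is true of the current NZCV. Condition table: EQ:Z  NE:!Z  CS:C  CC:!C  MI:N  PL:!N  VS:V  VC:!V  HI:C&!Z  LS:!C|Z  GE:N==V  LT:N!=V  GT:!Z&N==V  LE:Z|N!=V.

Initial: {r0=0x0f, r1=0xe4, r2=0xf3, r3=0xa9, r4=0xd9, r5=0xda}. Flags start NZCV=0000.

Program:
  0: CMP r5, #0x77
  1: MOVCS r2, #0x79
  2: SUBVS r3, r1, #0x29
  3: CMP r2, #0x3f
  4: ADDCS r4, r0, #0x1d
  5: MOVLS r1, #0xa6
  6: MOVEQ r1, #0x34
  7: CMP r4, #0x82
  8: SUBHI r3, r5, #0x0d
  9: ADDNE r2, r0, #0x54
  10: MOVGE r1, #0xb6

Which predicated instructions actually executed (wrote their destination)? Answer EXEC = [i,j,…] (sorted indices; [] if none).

EXEC = [1,2,4,9,10]

[0] flags=0011 → (cmp)
[1] flags=0011 CS?T → r2=0x79
[2] flags=0011 VS?T → r3=0xbb
[3] flags=0010 → (cmp)
[4] flags=0010 CS?T → r4=0x2c
[5] flags=0010 LS?F → skip
[6] flags=0010 EQ?F → skip
[7] flags=1001 → (cmp)
[8] flags=1001 HI?F → skip
[9] flags=1001 NE?T → r2=0x63
[10] flags=1001 GE?T → r1=0xb6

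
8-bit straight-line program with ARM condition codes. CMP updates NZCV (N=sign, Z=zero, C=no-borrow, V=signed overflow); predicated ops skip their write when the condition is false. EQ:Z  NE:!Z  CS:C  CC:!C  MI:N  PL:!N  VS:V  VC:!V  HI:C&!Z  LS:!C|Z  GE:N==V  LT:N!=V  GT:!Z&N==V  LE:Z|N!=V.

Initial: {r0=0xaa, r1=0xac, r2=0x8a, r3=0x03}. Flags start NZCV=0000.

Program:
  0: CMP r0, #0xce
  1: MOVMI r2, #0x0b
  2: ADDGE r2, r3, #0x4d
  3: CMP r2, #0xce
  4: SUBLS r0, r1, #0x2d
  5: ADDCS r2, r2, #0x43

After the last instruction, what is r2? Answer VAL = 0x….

[0] flags=1000 → (cmp)
[1] flags=1000 MI?T → r2=0x0b
[2] flags=1000 GE?F → skip
[3] flags=0000 → (cmp)
[4] flags=0000 LS?T → r0=0x7f
[5] flags=0000 CS?F → skip

VAL = 0x0b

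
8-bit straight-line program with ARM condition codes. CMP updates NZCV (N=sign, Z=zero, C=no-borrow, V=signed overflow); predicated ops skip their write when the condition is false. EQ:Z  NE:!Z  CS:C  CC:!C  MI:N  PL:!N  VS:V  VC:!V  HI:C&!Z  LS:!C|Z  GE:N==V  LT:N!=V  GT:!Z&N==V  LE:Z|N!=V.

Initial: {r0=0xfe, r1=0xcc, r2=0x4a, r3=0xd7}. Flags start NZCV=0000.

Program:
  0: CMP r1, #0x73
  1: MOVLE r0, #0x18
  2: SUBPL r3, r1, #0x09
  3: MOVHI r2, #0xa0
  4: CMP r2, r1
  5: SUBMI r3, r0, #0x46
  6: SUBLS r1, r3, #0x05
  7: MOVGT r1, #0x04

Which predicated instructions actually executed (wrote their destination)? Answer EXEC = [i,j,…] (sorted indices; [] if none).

EXEC = [1,2,3,5,6]

[0] flags=0011 → (cmp)
[1] flags=0011 LE?T → r0=0x18
[2] flags=0011 PL?T → r3=0xc3
[3] flags=0011 HI?T → r2=0xa0
[4] flags=1000 → (cmp)
[5] flags=1000 MI?T → r3=0xd2
[6] flags=1000 LS?T → r1=0xcd
[7] flags=1000 GT?F → skip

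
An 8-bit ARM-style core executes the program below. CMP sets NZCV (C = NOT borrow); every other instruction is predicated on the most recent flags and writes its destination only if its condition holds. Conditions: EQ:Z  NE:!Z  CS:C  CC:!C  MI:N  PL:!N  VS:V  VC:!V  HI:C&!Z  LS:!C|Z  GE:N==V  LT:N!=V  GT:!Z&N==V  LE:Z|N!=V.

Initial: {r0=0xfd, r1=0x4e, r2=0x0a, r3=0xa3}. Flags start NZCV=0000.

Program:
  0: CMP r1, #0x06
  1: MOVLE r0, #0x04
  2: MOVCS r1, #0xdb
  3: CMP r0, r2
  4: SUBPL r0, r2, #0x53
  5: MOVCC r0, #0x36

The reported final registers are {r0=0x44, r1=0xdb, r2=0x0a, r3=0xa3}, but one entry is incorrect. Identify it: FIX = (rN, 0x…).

[0] flags=0010 → (cmp)
[1] flags=0010 LE?F → skip
[2] flags=0010 CS?T → r1=0xdb
[3] flags=1010 → (cmp)
[4] flags=1010 PL?F → skip
[5] flags=1010 CC?F → skip

FIX = (r0, 0xfd)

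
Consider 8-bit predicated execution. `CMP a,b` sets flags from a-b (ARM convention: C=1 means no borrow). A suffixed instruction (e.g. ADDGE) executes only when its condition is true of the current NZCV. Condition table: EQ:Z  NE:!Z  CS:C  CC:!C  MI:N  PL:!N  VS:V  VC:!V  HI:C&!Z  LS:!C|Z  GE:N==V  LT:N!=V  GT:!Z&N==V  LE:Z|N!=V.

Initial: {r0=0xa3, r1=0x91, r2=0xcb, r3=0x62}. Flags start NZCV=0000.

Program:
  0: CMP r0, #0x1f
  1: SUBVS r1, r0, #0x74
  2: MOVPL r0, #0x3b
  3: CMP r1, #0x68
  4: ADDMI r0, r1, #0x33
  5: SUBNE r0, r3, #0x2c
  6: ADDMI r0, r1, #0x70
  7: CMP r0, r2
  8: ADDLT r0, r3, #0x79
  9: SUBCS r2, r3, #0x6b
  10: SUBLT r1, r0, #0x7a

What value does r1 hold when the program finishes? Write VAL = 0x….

[0] flags=1010 → (cmp)
[1] flags=1010 VS?F → skip
[2] flags=1010 PL?F → skip
[3] flags=0011 → (cmp)
[4] flags=0011 MI?F → skip
[5] flags=0011 NE?T → r0=0x36
[6] flags=0011 MI?F → skip
[7] flags=0000 → (cmp)
[8] flags=0000 LT?F → skip
[9] flags=0000 CS?F → skip
[10] flags=0000 LT?F → skip

VAL = 0x91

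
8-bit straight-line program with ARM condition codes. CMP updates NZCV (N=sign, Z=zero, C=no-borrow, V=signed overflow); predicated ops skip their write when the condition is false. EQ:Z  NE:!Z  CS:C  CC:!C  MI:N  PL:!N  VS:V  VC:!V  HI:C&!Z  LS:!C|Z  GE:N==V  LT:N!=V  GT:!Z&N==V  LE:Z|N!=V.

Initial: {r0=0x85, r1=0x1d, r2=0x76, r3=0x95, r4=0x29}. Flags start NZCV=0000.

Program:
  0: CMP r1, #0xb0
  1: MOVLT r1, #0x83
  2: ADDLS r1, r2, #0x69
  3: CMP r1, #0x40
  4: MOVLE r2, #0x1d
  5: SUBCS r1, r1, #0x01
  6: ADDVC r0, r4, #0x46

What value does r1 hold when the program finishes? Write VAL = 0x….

VAL = 0xde

0: ✓ CMP  NZCV=0000
1: · MOVLT
2: ✓ ADDLS  r1←0xdf
3: ✓ CMP  NZCV=1010
4: ✓ MOVLE  r2←0x1d
5: ✓ SUBCS  r1←0xde
6: ✓ ADDVC  r0←0x6f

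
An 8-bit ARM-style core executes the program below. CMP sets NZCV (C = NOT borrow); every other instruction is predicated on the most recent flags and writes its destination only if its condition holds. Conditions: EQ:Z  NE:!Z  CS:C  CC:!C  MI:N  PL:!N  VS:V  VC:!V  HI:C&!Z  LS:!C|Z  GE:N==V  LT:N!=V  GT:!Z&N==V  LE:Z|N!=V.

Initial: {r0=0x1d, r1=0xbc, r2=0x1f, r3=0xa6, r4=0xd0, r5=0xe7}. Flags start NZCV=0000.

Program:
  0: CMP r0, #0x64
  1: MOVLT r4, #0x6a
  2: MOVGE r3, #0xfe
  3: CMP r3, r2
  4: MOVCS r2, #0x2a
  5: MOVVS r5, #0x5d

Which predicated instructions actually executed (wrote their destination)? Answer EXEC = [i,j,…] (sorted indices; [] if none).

EXEC = [1,4]

0: ✓ CMP  NZCV=1000
1: ✓ MOVLT  r4←0x6a
2: · MOVGE
3: ✓ CMP  NZCV=1010
4: ✓ MOVCS  r2←0x2a
5: · MOVVS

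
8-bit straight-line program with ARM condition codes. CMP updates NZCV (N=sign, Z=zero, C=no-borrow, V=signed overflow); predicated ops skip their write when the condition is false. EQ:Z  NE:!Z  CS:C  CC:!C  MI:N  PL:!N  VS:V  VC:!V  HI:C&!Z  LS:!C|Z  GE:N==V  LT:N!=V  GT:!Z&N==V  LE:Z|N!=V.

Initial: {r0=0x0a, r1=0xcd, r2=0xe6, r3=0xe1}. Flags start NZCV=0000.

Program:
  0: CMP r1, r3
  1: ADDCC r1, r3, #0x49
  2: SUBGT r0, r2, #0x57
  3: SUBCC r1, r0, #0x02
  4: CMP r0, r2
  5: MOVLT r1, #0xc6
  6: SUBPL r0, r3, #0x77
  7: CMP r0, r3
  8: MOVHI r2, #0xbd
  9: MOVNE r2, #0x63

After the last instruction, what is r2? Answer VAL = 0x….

[0] flags=1000 → (cmp)
[1] flags=1000 CC?T → r1=0x2a
[2] flags=1000 GT?F → skip
[3] flags=1000 CC?T → r1=0x08
[4] flags=0000 → (cmp)
[5] flags=0000 LT?F → skip
[6] flags=0000 PL?T → r0=0x6a
[7] flags=1001 → (cmp)
[8] flags=1001 HI?F → skip
[9] flags=1001 NE?T → r2=0x63

VAL = 0x63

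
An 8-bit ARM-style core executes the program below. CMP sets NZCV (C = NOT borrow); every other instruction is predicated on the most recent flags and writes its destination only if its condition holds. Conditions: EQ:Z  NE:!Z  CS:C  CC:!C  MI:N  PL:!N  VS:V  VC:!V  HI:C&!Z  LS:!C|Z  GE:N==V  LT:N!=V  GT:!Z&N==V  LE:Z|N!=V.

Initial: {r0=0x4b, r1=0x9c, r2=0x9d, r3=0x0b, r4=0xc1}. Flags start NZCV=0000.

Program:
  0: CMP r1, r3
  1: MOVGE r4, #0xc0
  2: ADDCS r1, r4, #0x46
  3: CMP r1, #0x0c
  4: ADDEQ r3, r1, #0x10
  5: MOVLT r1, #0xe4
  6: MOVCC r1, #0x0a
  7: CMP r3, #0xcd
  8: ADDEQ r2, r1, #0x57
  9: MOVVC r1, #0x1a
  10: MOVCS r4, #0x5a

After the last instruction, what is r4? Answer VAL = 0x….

[0] flags=1010 → (cmp)
[1] flags=1010 GE?F → skip
[2] flags=1010 CS?T → r1=0x07
[3] flags=1000 → (cmp)
[4] flags=1000 EQ?F → skip
[5] flags=1000 LT?T → r1=0xe4
[6] flags=1000 CC?T → r1=0x0a
[7] flags=0000 → (cmp)
[8] flags=0000 EQ?F → skip
[9] flags=0000 VC?T → r1=0x1a
[10] flags=0000 CS?F → skip

VAL = 0xc1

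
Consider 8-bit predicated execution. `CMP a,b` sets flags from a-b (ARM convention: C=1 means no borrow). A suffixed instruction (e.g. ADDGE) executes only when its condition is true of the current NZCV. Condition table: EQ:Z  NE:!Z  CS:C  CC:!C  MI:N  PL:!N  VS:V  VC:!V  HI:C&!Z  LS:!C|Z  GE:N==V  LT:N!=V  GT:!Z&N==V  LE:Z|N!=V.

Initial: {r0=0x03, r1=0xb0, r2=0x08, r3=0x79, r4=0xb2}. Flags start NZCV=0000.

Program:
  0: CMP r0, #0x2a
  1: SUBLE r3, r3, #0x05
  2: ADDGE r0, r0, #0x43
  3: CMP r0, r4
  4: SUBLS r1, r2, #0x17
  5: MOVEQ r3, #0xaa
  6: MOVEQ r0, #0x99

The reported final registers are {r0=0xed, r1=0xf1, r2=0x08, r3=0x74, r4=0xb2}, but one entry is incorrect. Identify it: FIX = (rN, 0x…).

FIX = (r0, 0x03)

0: ✓ CMP  NZCV=1000
1: ✓ SUBLE  r3←0x74
2: · ADDGE
3: ✓ CMP  NZCV=0000
4: ✓ SUBLS  r1←0xf1
5: · MOVEQ
6: · MOVEQ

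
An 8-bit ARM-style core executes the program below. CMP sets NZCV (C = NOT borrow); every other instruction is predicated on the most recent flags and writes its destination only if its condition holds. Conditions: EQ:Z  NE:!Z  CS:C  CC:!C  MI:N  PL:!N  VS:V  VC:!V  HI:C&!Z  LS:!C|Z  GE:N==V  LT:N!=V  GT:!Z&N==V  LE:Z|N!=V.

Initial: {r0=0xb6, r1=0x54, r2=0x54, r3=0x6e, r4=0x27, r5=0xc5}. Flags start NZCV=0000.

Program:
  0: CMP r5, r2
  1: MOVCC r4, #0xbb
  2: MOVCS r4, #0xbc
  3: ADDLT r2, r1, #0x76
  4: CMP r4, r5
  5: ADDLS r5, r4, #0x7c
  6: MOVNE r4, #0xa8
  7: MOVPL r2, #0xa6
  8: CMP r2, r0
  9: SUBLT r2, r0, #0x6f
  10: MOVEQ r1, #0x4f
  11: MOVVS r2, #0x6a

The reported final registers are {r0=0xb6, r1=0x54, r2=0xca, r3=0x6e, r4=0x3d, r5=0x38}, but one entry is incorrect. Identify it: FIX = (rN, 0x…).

FIX = (r4, 0xa8)

[0] flags=0011 → (cmp)
[1] flags=0011 CC?F → skip
[2] flags=0011 CS?T → r4=0xbc
[3] flags=0011 LT?T → r2=0xca
[4] flags=1000 → (cmp)
[5] flags=1000 LS?T → r5=0x38
[6] flags=1000 NE?T → r4=0xa8
[7] flags=1000 PL?F → skip
[8] flags=0010 → (cmp)
[9] flags=0010 LT?F → skip
[10] flags=0010 EQ?F → skip
[11] flags=0010 VS?F → skip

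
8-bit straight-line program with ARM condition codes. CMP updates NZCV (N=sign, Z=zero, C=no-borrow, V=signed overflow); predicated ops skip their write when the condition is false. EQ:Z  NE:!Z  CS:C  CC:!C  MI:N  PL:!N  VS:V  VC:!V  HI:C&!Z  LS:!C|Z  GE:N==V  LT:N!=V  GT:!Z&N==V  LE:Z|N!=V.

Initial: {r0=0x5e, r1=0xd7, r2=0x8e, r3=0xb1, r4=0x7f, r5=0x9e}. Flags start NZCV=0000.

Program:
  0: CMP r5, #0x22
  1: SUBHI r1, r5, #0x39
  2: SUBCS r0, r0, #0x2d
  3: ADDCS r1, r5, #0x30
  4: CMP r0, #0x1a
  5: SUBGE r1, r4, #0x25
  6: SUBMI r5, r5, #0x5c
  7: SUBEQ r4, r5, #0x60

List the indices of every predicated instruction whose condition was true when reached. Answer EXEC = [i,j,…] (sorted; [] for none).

EXEC = [1,2,3,5]

[0] flags=0011 → (cmp)
[1] flags=0011 HI?T → r1=0x65
[2] flags=0011 CS?T → r0=0x31
[3] flags=0011 CS?T → r1=0xce
[4] flags=0010 → (cmp)
[5] flags=0010 GE?T → r1=0x5a
[6] flags=0010 MI?F → skip
[7] flags=0010 EQ?F → skip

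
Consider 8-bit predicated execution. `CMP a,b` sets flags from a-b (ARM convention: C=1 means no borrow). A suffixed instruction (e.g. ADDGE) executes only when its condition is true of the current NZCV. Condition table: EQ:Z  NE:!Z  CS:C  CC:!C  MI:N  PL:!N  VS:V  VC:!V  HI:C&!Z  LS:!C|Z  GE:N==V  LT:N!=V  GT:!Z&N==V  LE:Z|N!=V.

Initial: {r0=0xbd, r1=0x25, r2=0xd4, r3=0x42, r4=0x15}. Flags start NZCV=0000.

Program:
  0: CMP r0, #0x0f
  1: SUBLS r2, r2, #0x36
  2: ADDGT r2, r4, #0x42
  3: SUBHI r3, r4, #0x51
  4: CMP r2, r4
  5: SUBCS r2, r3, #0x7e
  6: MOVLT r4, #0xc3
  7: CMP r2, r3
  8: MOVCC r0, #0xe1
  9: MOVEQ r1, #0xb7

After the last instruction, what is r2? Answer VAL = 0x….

[0] flags=1010 → (cmp)
[1] flags=1010 LS?F → skip
[2] flags=1010 GT?F → skip
[3] flags=1010 HI?T → r3=0xc4
[4] flags=1010 → (cmp)
[5] flags=1010 CS?T → r2=0x46
[6] flags=1010 LT?T → r4=0xc3
[7] flags=1001 → (cmp)
[8] flags=1001 CC?T → r0=0xe1
[9] flags=1001 EQ?F → skip

VAL = 0x46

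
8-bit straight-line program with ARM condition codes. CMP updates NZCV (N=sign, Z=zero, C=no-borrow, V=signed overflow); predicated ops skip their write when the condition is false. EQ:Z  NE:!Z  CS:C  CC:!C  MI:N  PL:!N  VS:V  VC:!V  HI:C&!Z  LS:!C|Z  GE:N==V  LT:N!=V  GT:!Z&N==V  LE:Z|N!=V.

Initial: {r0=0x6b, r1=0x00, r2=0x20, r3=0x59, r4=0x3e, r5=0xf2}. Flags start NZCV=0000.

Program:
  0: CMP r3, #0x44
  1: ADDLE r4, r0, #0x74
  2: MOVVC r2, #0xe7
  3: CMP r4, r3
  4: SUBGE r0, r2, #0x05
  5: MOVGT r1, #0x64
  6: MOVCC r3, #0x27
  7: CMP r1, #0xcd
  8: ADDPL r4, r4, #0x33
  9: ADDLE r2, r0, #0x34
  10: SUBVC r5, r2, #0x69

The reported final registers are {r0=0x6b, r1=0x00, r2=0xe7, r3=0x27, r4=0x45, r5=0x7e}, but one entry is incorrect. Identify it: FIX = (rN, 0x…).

0: ✓ CMP  NZCV=0010
1: · ADDLE
2: ✓ MOVVC  r2←0xe7
3: ✓ CMP  NZCV=1000
4: · SUBGE
5: · MOVGT
6: ✓ MOVCC  r3←0x27
7: ✓ CMP  NZCV=0000
8: ✓ ADDPL  r4←0x71
9: · ADDLE
10: ✓ SUBVC  r5←0x7e

FIX = (r4, 0x71)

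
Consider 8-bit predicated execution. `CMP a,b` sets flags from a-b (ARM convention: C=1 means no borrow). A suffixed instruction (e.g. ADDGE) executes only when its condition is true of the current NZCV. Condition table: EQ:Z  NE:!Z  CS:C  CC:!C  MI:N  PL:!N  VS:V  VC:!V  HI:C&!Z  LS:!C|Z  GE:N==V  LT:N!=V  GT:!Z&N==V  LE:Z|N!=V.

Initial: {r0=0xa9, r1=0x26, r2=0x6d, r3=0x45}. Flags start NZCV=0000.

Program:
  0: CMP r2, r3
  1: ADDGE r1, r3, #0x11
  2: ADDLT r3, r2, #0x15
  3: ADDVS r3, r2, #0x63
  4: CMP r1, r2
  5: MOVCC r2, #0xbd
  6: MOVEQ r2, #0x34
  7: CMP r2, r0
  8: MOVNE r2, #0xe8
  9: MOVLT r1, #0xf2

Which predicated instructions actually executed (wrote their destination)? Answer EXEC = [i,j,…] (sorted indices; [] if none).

0: ✓ CMP  NZCV=0010
1: ✓ ADDGE  r1←0x56
2: · ADDLT
3: · ADDVS
4: ✓ CMP  NZCV=1000
5: ✓ MOVCC  r2←0xbd
6: · MOVEQ
7: ✓ CMP  NZCV=0010
8: ✓ MOVNE  r2←0xe8
9: · MOVLT

EXEC = [1,5,8]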